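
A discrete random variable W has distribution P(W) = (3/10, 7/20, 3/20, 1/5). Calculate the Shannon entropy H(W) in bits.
1.9261 bits

Shannon entropy is H(X) = -Σ p(x) log p(x).

For P = (3/10, 7/20, 3/20, 1/5):
H = -3/10 × log_2(3/10) -7/20 × log_2(7/20) -3/20 × log_2(3/20) -1/5 × log_2(1/5)
H = 1.9261 bits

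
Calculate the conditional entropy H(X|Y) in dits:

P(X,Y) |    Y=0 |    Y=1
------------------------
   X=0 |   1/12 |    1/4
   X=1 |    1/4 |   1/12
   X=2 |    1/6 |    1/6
0.4392 dits

Using the chain rule: H(X|Y) = H(X,Y) - H(Y)

First, compute H(X,Y) = 0.7403 dits

Marginal P(Y) = (1/2, 1/2)
H(Y) = 0.3010 dits

H(X|Y) = H(X,Y) - H(Y) = 0.7403 - 0.3010 = 0.4392 dits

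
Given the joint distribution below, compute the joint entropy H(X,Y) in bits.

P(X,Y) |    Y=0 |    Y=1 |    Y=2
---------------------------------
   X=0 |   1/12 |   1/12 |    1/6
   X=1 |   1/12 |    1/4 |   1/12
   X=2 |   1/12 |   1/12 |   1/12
3.0221 bits

Joint entropy is H(X,Y) = -Σ_{x,y} p(x,y) log p(x,y).

Summing over all non-zero entries:
H(X,Y) = -[1/12·log_2(1/12) + 1/12·log_2(1/12) + 1/6·log_2(1/6) + 1/12·log_2(1/12) + 1/4·log_2(1/4) + 1/12·log_2(1/12) + 1/12·log_2(1/12) + 1/12·log_2(1/12) + 1/12·log_2(1/12)]
H(X,Y) = 3.0221 bits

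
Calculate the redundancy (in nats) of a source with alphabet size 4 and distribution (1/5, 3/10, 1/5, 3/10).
0.0201 nats

Redundancy measures how far a source is from maximum entropy:
R = H_max - H(X)

Maximum entropy for 4 symbols: H_max = log_e(4) = 1.3863 nats
Actual entropy: H(X) = 1.3662 nats
Redundancy: R = 1.3863 - 1.3662 = 0.0201 nats

This redundancy represents potential for compression: the source could be compressed by 0.0201 nats per symbol.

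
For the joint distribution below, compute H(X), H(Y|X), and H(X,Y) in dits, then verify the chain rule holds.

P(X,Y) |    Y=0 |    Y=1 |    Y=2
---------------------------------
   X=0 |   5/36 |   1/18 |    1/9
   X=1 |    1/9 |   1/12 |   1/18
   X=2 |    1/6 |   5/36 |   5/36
H(X,Y) = 0.9284, H(X) = 0.4644, H(Y|X) = 0.4640 (all in dits)

Chain rule: H(X,Y) = H(X) + H(Y|X)

Left side — joint entropy directly:
H(X,Y) = -Σ p(x,y) log p(x,y) = 0.9284 dits

Right side — compute H(Y|X) from the conditional distributions:
P(X) = (11/36, 1/4, 4/9), so H(X) = 0.4644 dits
H(Y|X) = Σ_x P(X=x) · H(Y|X=x):
  P(Y|X=0) = (5/11, 2/11, 4/11), H(Y|X=0) = 0.4500, weight P(X=0) = 11/36
  P(Y|X=1) = (4/9, 1/3, 2/9), H(Y|X=1) = 0.4607, weight P(X=1) = 1/4
  P(Y|X=2) = (3/8, 5/16, 5/16), H(Y|X=2) = 0.4755, weight P(X=2) = 4/9
H(Y|X) = 0.4640 dits

H(X) + H(Y|X) = 0.4644 + 0.4640 = 0.9284 dits

Both sides equal 0.9284 dits. ✓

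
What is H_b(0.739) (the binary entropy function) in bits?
0.8283 bits

The binary entropy function is:
H(p) = -p log(p) - (1-p) log(1-p)

H(0.739) = -0.739 × log_2(0.739) - 0.261 × log_2(0.261)
H(0.739) = 0.8283 bits

Note: Binary entropy is maximized at p=0.5 (H=1 bit) and minimized at p=0 or p=1 (H=0).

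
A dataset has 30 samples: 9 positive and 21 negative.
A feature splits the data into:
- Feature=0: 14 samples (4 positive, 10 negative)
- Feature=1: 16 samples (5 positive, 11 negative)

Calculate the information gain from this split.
0.0006 bits

Information Gain = H(Y) - H(Y|Feature)

Before split:
P(positive) = 9/30 = 0.3000
H(Y) = 0.8813 bits

After split:
Feature=0: H = 0.8631 bits (weight = 14/30)
Feature=1: H = 0.8960 bits (weight = 16/30)
H(Y|Feature) = (14/30)×0.8631 + (16/30)×0.8960 = 0.8807 bits

Information Gain = 0.8813 - 0.8807 = 0.0006 bits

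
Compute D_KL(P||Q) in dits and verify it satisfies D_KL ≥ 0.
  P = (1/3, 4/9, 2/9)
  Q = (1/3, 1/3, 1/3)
0.0164 dits

KL divergence satisfies the Gibbs inequality: D_KL(P||Q) ≥ 0 for all distributions P, Q.

D_KL(P||Q) = Σ p(x) log(p(x)/q(x))
Term by term:
  x=0: 1/3 × log_10[(1/3)/(1/3)] = 0.0000
  x=1: 4/9 × log_10[(4/9)/(1/3)] = 0.0555
  x=2: 2/9 × log_10[(2/9)/(1/3)] = -0.0391
D_KL(P||Q) = 0.0164 dits

D_KL(P||Q) = 0.0164 ≥ 0 ✓

This non-negativity is a fundamental property: relative entropy cannot be negative because it measures how different Q is from P.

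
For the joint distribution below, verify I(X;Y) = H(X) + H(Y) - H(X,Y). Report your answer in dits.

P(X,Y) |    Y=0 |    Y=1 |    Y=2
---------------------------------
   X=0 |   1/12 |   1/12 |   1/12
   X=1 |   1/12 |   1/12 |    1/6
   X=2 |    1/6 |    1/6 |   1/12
I(X;Y) = 0.0164 dits

Mutual information has multiple equivalent forms:
- I(X;Y) = H(X) - H(X|Y)
- I(X;Y) = H(Y) - H(Y|X)
- I(X;Y) = H(X) + H(Y) - H(X,Y)

Computing all quantities:
H(X) = 0.4680, H(Y) = 0.4771, H(X,Y) = 0.9287
H(X|Y) = 0.4515, H(Y|X) = 0.4607

Verification:
H(X) - H(X|Y) = 0.4680 - 0.4515 = 0.0164
H(Y) - H(Y|X) = 0.4771 - 0.4607 = 0.0164
H(X) + H(Y) - H(X,Y) = 0.4680 + 0.4771 - 0.9287 = 0.0164

All forms give I(X;Y) = 0.0164 dits. ✓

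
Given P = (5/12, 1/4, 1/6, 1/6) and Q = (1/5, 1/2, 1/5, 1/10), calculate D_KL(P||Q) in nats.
0.1873 nats

KL divergence: D_KL(P||Q) = Σ p(x) log(p(x)/q(x))

Computing term by term:
  x=0: 5/12 × log_e[(5/12)/(1/5)] = 5/12 × 0.7340 = 0.3058
  x=1: 1/4 × log_e[(1/4)/(1/2)] = 1/4 × -0.6931 = -0.1733
  x=2: 1/6 × log_e[(1/6)/(1/5)] = 1/6 × -0.1823 = -0.0304
  x=3: 1/6 × log_e[(1/6)/(1/10)] = 1/6 × 0.5108 = 0.0851

D_KL(P||Q) = 0.1873 nats

Note: KL divergence is always non-negative and equals 0 iff P = Q.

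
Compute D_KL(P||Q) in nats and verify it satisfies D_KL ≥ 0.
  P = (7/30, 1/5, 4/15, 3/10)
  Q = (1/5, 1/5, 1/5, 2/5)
0.0264 nats

KL divergence satisfies the Gibbs inequality: D_KL(P||Q) ≥ 0 for all distributions P, Q.

D_KL(P||Q) = Σ p(x) log(p(x)/q(x))
Term by term:
  x=0: 7/30 × log_e[(7/30)/(1/5)] = 0.0360
  x=1: 1/5 × log_e[(1/5)/(1/5)] = 0.0000
  x=2: 4/15 × log_e[(4/15)/(1/5)] = 0.0767
  x=3: 3/10 × log_e[(3/10)/(2/5)] = -0.0863
D_KL(P||Q) = 0.0264 nats

D_KL(P||Q) = 0.0264 ≥ 0 ✓

This non-negativity is a fundamental property: relative entropy cannot be negative because it measures how different Q is from P.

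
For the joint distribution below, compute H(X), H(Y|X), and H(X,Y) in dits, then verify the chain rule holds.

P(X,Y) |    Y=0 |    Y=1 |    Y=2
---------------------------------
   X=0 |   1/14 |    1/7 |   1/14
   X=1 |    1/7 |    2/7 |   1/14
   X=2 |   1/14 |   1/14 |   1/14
H(X,Y) = 0.8881, H(X) = 0.4493, H(Y|X) = 0.4388 (all in dits)

Chain rule: H(X,Y) = H(X) + H(Y|X)

Left side — joint entropy directly:
H(X,Y) = -Σ p(x,y) log p(x,y) = 0.8881 dits

Right side — compute H(Y|X) from the conditional distributions:
P(X) = (2/7, 1/2, 3/14), so H(X) = 0.4493 dits
H(Y|X) = Σ_x P(X=x) · H(Y|X=x):
  P(Y|X=0) = (1/4, 1/2, 1/4), H(Y|X=0) = 0.4515, weight P(X=0) = 2/7
  P(Y|X=1) = (2/7, 4/7, 1/7), H(Y|X=1) = 0.4151, weight P(X=1) = 1/2
  P(Y|X=2) = (1/3, 1/3, 1/3), H(Y|X=2) = 0.4771, weight P(X=2) = 3/14
H(Y|X) = 0.4388 dits

H(X) + H(Y|X) = 0.4493 + 0.4388 = 0.8881 dits

Both sides equal 0.8881 dits. ✓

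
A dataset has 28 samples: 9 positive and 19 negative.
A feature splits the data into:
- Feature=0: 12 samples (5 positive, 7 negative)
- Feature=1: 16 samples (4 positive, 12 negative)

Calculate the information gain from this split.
0.0224 bits

Information Gain = H(Y) - H(Y|Feature)

Before split:
P(positive) = 9/28 = 0.3214
H(Y) = 0.9059 bits

After split:
Feature=0: H = 0.9799 bits (weight = 12/28)
Feature=1: H = 0.8113 bits (weight = 16/28)
H(Y|Feature) = (12/28)×0.9799 + (16/28)×0.8113 = 0.8835 bits

Information Gain = 0.9059 - 0.8835 = 0.0224 bits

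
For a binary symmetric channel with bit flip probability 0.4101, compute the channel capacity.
0.0234 bits

For a binary symmetric channel (BSC) with error probability p:
Capacity C = 1 - H(p) bits per symbol

where H(p) = -p log₂(p) - (1-p) log₂(1-p) is the binary entropy function.

H(0.4101) = 0.9766 bits
C = 1 - 0.9766 = 0.0234 bits per symbol

This means we can reliably transmit up to 0.0234 bits of information per channel use.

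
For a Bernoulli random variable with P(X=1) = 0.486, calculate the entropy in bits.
0.9994 bits

The binary entropy function is:
H(p) = -p log(p) - (1-p) log(1-p)

H(0.486) = -0.486 × log_2(0.486) - 0.514 × log_2(0.514)
H(0.486) = 0.9994 bits

Note: Binary entropy is maximized at p=0.5 (H=1 bit) and minimized at p=0 or p=1 (H=0).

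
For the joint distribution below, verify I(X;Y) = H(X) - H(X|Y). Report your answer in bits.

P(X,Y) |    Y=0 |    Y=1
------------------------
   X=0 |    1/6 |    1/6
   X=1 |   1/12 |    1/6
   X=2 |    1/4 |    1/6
I(X;Y) = 0.0325 bits

Mutual information has multiple equivalent forms:
- I(X;Y) = H(X) - H(X|Y)
- I(X;Y) = H(Y) - H(Y|X)
- I(X;Y) = H(X) + H(Y) - H(X,Y)

Computing all quantities:
H(X) = 1.5546, H(Y) = 1.0000, H(X,Y) = 2.5221
H(X|Y) = 1.5221, H(Y|X) = 0.9675

Verification:
H(X) - H(X|Y) = 1.5546 - 1.5221 = 0.0325
H(Y) - H(Y|X) = 1.0000 - 0.9675 = 0.0325
H(X) + H(Y) - H(X,Y) = 1.5546 + 1.0000 - 2.5221 = 0.0325

All forms give I(X;Y) = 0.0325 bits. ✓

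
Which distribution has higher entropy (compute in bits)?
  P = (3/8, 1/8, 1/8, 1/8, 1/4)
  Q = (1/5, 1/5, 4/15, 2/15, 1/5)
Q

Computing entropies in bits:
H(P) = 2.1556
H(Q) = 2.2892

Distribution Q has higher entropy.

Intuition: The distribution closer to uniform (more spread out) has higher entropy.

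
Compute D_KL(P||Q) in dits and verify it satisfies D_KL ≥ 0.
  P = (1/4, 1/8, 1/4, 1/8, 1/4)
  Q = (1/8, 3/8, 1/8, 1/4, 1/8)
0.1285 dits

KL divergence satisfies the Gibbs inequality: D_KL(P||Q) ≥ 0 for all distributions P, Q.

D_KL(P||Q) = Σ p(x) log(p(x)/q(x))
Term by term:
  x=0: 1/4 × log_10[(1/4)/(1/8)] = 0.0753
  x=1: 1/8 × log_10[(1/8)/(3/8)] = -0.0596
  x=2: 1/4 × log_10[(1/4)/(1/8)] = 0.0753
  x=3: 1/8 × log_10[(1/8)/(1/4)] = -0.0376
  x=4: 1/4 × log_10[(1/4)/(1/8)] = 0.0753
D_KL(P||Q) = 0.1285 dits

D_KL(P||Q) = 0.1285 ≥ 0 ✓

This non-negativity is a fundamental property: relative entropy cannot be negative because it measures how different Q is from P.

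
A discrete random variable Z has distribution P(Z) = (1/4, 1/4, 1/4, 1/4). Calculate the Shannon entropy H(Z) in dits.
0.6021 dits

Shannon entropy is H(X) = -Σ p(x) log p(x).

For P = (1/4, 1/4, 1/4, 1/4):
H = -1/4 × log_10(1/4) -1/4 × log_10(1/4) -1/4 × log_10(1/4) -1/4 × log_10(1/4)
H = 0.6021 dits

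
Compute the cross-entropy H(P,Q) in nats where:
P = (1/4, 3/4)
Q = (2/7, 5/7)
0.5655 nats

Cross-entropy: H(P,Q) = -Σ p(x) log q(x)

Alternatively: H(P,Q) = H(P) + D_KL(P||Q)
H(P) = 0.5623 nats
D_KL(P||Q) = 0.0032 nats

H(P,Q) = 0.5623 + 0.0032 = 0.5655 nats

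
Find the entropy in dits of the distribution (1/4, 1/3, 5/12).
0.4680 dits

Shannon entropy is H(X) = -Σ p(x) log p(x).

For P = (1/4, 1/3, 5/12):
H = -1/4 × log_10(1/4) -1/3 × log_10(1/3) -5/12 × log_10(5/12)
H = 0.4680 dits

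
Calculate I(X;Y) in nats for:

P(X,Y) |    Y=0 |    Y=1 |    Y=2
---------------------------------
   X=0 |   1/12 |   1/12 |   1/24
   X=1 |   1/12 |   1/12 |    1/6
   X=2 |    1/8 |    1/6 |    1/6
0.0274 nats

Mutual information: I(X;Y) = H(X) + H(Y) - H(X,Y)

Marginals:
P(X) = (5/24, 1/3, 11/24), H(X) = 1.0506 nats
P(Y) = (7/24, 1/3, 3/8), H(Y) = 1.0934 nats

Joint entropy: H(X,Y) = 2.1165 nats

I(X;Y) = 1.0506 + 1.0934 - 2.1165 = 0.0274 nats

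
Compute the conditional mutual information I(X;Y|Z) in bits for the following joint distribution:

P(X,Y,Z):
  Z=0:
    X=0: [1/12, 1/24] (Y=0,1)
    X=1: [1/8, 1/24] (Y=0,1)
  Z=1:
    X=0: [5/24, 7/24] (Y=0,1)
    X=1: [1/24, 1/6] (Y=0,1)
0.0249 bits

Conditional mutual information: I(X;Y|Z) = H(X|Z) + H(Y|Z) - H(X,Y|Z)

H(Z) = 0.8709
H(X,Z) = 1.7773 → H(X|Z) = 0.9064
H(Y,Z) = 1.7861 → H(Y|Z) = 0.9152
H(X,Y,Z) = 2.6676 → H(X,Y|Z) = 1.7968

I(X;Y|Z) = 0.9064 + 0.9152 - 1.7968 = 0.0249 bits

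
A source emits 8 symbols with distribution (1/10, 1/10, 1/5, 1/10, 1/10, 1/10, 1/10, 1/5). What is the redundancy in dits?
0.0235 dits

Redundancy measures how far a source is from maximum entropy:
R = H_max - H(X)

Maximum entropy for 8 symbols: H_max = log_10(8) = 0.9031 dits
Actual entropy: H(X) = 0.8796 dits
Redundancy: R = 0.9031 - 0.8796 = 0.0235 dits

This redundancy represents potential for compression: the source could be compressed by 0.0235 dits per symbol.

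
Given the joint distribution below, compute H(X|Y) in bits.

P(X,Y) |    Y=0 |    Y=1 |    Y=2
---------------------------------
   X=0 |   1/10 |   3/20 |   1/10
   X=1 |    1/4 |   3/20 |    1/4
0.9042 bits

Using the chain rule: H(X|Y) = H(X,Y) - H(Y)

First, compute H(X,Y) = 2.4855 bits

Marginal P(Y) = (7/20, 3/10, 7/20)
H(Y) = 1.5813 bits

H(X|Y) = H(X,Y) - H(Y) = 2.4855 - 1.5813 = 0.9042 bits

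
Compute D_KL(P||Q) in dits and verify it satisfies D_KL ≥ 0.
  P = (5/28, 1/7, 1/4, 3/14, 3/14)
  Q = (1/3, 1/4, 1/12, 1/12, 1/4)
0.1097 dits

KL divergence satisfies the Gibbs inequality: D_KL(P||Q) ≥ 0 for all distributions P, Q.

D_KL(P||Q) = Σ p(x) log(p(x)/q(x))
Term by term:
  x=0: 5/28 × log_10[(5/28)/(1/3)] = -0.0484
  x=1: 1/7 × log_10[(1/7)/(1/4)] = -0.0347
  x=2: 1/4 × log_10[(1/4)/(1/12)] = 0.1193
  x=3: 3/14 × log_10[(3/14)/(1/12)] = 0.0879
  x=4: 3/14 × log_10[(3/14)/(1/4)] = -0.0143
D_KL(P||Q) = 0.1097 dits

D_KL(P||Q) = 0.1097 ≥ 0 ✓

This non-negativity is a fundamental property: relative entropy cannot be negative because it measures how different Q is from P.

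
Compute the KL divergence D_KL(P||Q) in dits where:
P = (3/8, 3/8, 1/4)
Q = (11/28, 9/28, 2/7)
0.0030 dits

KL divergence: D_KL(P||Q) = Σ p(x) log(p(x)/q(x))

Computing term by term:
  x=0: 3/8 × log_10[(3/8)/(11/28)] = 3/8 × -0.0202 = -0.0076
  x=1: 3/8 × log_10[(3/8)/(9/28)] = 3/8 × 0.0669 = 0.0251
  x=2: 1/4 × log_10[(1/4)/(2/7)] = 1/4 × -0.0580 = -0.0145

D_KL(P||Q) = 0.0030 dits

Note: KL divergence is always non-negative and equals 0 iff P = Q.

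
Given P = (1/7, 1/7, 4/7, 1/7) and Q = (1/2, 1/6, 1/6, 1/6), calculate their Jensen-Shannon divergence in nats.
0.1121 nats

Jensen-Shannon divergence is:
JSD(P||Q) = 0.5 × D_KL(P||M) + 0.5 × D_KL(Q||M)
where M = 0.5 × (P + Q) is the mixture distribution.

M = 0.5 × (1/7, 1/7, 4/7, 1/7) + 0.5 × (1/2, 1/6, 1/6, 1/6) = (9/28, 0.154762, 0.369048, 0.154762)

D_KL(P||M) = 0.1111 nats
D_KL(Q||M) = 0.1131 nats

JSD(P||Q) = 0.5 × 0.1111 + 0.5 × 0.1131 = 0.1121 nats

Unlike KL divergence, JSD is symmetric and bounded: 0 ≤ JSD ≤ log(2).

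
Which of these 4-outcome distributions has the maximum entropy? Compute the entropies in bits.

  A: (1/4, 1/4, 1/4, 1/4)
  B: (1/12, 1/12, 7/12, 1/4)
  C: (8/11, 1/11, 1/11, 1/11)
A

For a discrete distribution over n outcomes, entropy is maximized by the uniform distribution.

Computing entropies:
H(A) = 2.0000 bits
H(B) = 1.5511 bits
H(C) = 1.2776 bits

The uniform distribution (where all probabilities equal 1/4) achieves the maximum entropy of log_2(4) = 2.0000 bits.

Distribution A has the highest entropy.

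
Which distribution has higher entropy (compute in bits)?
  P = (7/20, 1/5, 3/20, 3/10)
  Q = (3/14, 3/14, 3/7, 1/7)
P

Computing entropies in bits:
H(P) = 1.9261
H(Q) = 1.8774

Distribution P has higher entropy.

Intuition: The distribution closer to uniform (more spread out) has higher entropy.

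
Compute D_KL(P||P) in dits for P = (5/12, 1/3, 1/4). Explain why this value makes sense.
0.0000 dits

KL divergence satisfies the Gibbs inequality: D_KL(P||Q) ≥ 0 for all distributions P, Q.

D_KL(P||Q) = Σ p(x) log(p(x)/q(x))
Each term is p(x) × log_10(p(x)/p(x)) = p(x) × log_10(1) = 0, so the sum is 0.
D_KL(P||Q) = 0.0000 dits

When P = Q, the KL divergence is exactly 0, as there is no 'divergence' between identical distributions.

This non-negativity is a fundamental property: relative entropy cannot be negative because it measures how different Q is from P.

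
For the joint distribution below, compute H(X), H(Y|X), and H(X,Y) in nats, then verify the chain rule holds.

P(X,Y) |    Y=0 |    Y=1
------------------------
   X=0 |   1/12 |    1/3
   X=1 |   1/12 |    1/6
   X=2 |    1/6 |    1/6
H(X,Y) = 1.6762, H(X) = 1.0776, H(Y|X) = 0.5987 (all in nats)

Chain rule: H(X,Y) = H(X) + H(Y|X)

Left side — joint entropy directly:
H(X,Y) = -Σ p(x,y) log p(x,y) = 1.6762 nats

Right side — compute H(Y|X) from the conditional distributions:
P(X) = (5/12, 1/4, 1/3), so H(X) = 1.0776 nats
H(Y|X) = Σ_x P(X=x) · H(Y|X=x):
  P(Y|X=0) = (1/5, 4/5), H(Y|X=0) = 0.5004, weight P(X=0) = 5/12
  P(Y|X=1) = (1/3, 2/3), H(Y|X=1) = 0.6365, weight P(X=1) = 1/4
  P(Y|X=2) = (1/2, 1/2), H(Y|X=2) = 0.6931, weight P(X=2) = 1/3
H(Y|X) = 0.5987 nats

H(X) + H(Y|X) = 1.0776 + 0.5987 = 1.6762 nats

Both sides equal 1.6762 nats. ✓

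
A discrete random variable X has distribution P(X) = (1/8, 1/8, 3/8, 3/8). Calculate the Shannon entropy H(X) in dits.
0.5452 dits

Shannon entropy is H(X) = -Σ p(x) log p(x).

For P = (1/8, 1/8, 3/8, 3/8):
H = -1/8 × log_10(1/8) -1/8 × log_10(1/8) -3/8 × log_10(3/8) -3/8 × log_10(3/8)
H = 0.5452 dits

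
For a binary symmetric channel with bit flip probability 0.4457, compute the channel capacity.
0.0085 bits

For a binary symmetric channel (BSC) with error probability p:
Capacity C = 1 - H(p) bits per symbol

where H(p) = -p log₂(p) - (1-p) log₂(1-p) is the binary entropy function.

H(0.4457) = 0.9915 bits
C = 1 - 0.9915 = 0.0085 bits per symbol

This means we can reliably transmit up to 0.0085 bits of information per channel use.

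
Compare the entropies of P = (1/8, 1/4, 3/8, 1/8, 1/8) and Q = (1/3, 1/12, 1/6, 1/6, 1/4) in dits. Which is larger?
Q

Computing entropies in dits:
H(P) = 0.6489
H(Q) = 0.6589

Distribution Q has higher entropy.

Intuition: The distribution closer to uniform (more spread out) has higher entropy.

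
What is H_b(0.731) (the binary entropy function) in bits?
0.8400 bits

The binary entropy function is:
H(p) = -p log(p) - (1-p) log(1-p)

H(0.731) = -0.731 × log_2(0.731) - 0.269 × log_2(0.269)
H(0.731) = 0.8400 bits

Note: Binary entropy is maximized at p=0.5 (H=1 bit) and minimized at p=0 or p=1 (H=0).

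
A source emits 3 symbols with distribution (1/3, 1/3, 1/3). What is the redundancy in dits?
0.0000 dits

Redundancy measures how far a source is from maximum entropy:
R = H_max - H(X)

Maximum entropy for 3 symbols: H_max = log_10(3) = 0.4771 dits
Actual entropy: H(X) = 0.4771 dits
Redundancy: R = 0.4771 - 0.4771 = 0.0000 dits

This redundancy represents potential for compression: the source could be compressed by 0.0000 dits per symbol.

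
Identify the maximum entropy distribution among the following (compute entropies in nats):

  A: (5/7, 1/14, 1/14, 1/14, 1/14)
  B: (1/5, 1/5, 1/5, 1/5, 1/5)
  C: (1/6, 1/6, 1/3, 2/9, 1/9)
B

For a discrete distribution over n outcomes, entropy is maximized by the uniform distribution.

Computing entropies:
H(A) = 0.9944 nats
H(B) = 1.6094 nats
H(C) = 1.5418 nats

The uniform distribution (where all probabilities equal 1/5) achieves the maximum entropy of log_e(5) = 1.6094 nats.

Distribution B has the highest entropy.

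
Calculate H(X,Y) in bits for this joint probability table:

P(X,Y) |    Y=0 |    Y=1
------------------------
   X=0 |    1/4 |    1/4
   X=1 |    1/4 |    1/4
2.0000 bits

Joint entropy is H(X,Y) = -Σ_{x,y} p(x,y) log p(x,y).

Summing over all non-zero entries:
H(X,Y) = -[1/4·log_2(1/4) + 1/4·log_2(1/4) + 1/4·log_2(1/4) + 1/4·log_2(1/4)]
H(X,Y) = 2.0000 bits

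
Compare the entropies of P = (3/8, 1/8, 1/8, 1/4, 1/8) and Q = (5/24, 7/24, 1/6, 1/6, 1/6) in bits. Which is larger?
Q

Computing entropies in bits:
H(P) = 2.1556
H(Q) = 2.2824

Distribution Q has higher entropy.

Intuition: The distribution closer to uniform (more spread out) has higher entropy.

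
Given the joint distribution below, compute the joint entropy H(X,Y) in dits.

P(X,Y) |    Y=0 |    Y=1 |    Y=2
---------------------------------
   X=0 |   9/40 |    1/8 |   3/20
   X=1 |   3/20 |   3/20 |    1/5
0.7692 dits

Joint entropy is H(X,Y) = -Σ_{x,y} p(x,y) log p(x,y).

Summing over all non-zero entries:
H(X,Y) = -[9/40·log_10(9/40) + 1/8·log_10(1/8) + 3/20·log_10(3/20) + 3/20·log_10(3/20) + 3/20·log_10(3/20) + 1/5·log_10(1/5)]
H(X,Y) = 0.7692 dits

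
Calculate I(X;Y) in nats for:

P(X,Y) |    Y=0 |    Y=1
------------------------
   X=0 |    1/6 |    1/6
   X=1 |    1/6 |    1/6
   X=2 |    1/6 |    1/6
0.0000 nats

Mutual information: I(X;Y) = H(X) + H(Y) - H(X,Y)

Marginals:
P(X) = (1/3, 1/3, 1/3), H(X) = 1.0986 nats
P(Y) = (1/2, 1/2), H(Y) = 0.6931 nats

Joint entropy: H(X,Y) = 1.7918 nats

I(X;Y) = 1.0986 + 0.6931 - 1.7918 = 0.0000 nats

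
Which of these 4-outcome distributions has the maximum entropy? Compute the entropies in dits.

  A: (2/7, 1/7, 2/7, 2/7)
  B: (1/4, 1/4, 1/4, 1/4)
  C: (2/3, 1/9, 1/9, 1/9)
B

For a discrete distribution over n outcomes, entropy is maximized by the uniform distribution.

Computing entropies:
H(A) = 0.5871 dits
H(B) = 0.6021 dits
H(C) = 0.4355 dits

The uniform distribution (where all probabilities equal 1/4) achieves the maximum entropy of log_10(4) = 0.6021 dits.

Distribution B has the highest entropy.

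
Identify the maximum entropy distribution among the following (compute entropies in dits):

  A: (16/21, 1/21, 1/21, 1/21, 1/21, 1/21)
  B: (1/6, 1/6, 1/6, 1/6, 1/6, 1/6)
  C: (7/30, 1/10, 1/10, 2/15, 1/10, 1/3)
B

For a discrete distribution over n outcomes, entropy is maximized by the uniform distribution.

Computing entropies:
H(A) = 0.4048 dits
H(B) = 0.7782 dits
H(C) = 0.7232 dits

The uniform distribution (where all probabilities equal 1/6) achieves the maximum entropy of log_10(6) = 0.7782 dits.

Distribution B has the highest entropy.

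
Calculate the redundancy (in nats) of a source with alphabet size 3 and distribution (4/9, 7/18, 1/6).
0.0723 nats

Redundancy measures how far a source is from maximum entropy:
R = H_max - H(X)

Maximum entropy for 3 symbols: H_max = log_e(3) = 1.0986 nats
Actual entropy: H(X) = 1.0263 nats
Redundancy: R = 1.0986 - 1.0263 = 0.0723 nats

This redundancy represents potential for compression: the source could be compressed by 0.0723 nats per symbol.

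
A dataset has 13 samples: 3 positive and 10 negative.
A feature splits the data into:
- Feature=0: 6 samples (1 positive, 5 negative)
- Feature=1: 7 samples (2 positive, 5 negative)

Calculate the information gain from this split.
0.0146 bits

Information Gain = H(Y) - H(Y|Feature)

Before split:
P(positive) = 3/13 = 0.2308
H(Y) = 0.7793 bits

After split:
Feature=0: H = 0.6500 bits (weight = 6/13)
Feature=1: H = 0.8631 bits (weight = 7/13)
H(Y|Feature) = (6/13)×0.6500 + (7/13)×0.8631 = 0.7648 bits

Information Gain = 0.7793 - 0.7648 = 0.0146 bits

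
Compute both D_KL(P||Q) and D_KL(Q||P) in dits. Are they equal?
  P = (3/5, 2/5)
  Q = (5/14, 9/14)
D_KL(P||Q) = 0.0528, D_KL(Q||P) = 0.0520

KL divergence is not symmetric: D_KL(P||Q) ≠ D_KL(Q||P) in general.

D_KL(P||Q) = 0.0528 dits
D_KL(Q||P) = 0.0520 dits

No, they are not equal!

This asymmetry is why KL divergence is not a true distance metric.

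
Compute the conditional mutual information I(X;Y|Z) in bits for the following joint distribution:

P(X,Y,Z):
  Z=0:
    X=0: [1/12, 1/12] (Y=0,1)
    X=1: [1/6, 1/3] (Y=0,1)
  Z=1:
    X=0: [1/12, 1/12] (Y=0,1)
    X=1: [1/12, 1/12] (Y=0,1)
0.0105 bits

Conditional mutual information: I(X;Y|Z) = H(X|Z) + H(Y|Z) - H(X,Y|Z)

H(Z) = 0.9183
H(X,Z) = 1.7925 → H(X|Z) = 0.8742
H(Y,Z) = 1.8879 → H(Y|Z) = 0.9696
H(X,Y,Z) = 2.7516 → H(X,Y|Z) = 1.8333

I(X;Y|Z) = 0.8742 + 0.9696 - 1.8333 = 0.0105 bits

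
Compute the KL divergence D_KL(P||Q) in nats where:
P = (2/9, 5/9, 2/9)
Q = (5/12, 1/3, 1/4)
0.1179 nats

KL divergence: D_KL(P||Q) = Σ p(x) log(p(x)/q(x))

Computing term by term:
  x=0: 2/9 × log_e[(2/9)/(5/12)] = 2/9 × -0.6286 = -0.1397
  x=1: 5/9 × log_e[(5/9)/(1/3)] = 5/9 × 0.5108 = 0.2838
  x=2: 2/9 × log_e[(2/9)/(1/4)] = 2/9 × -0.1178 = -0.0262

D_KL(P||Q) = 0.1179 nats

Note: KL divergence is always non-negative and equals 0 iff P = Q.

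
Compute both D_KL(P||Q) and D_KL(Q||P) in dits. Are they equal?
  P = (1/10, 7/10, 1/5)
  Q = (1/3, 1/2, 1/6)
D_KL(P||Q) = 0.0658, D_KL(Q||P) = 0.0880

KL divergence is not symmetric: D_KL(P||Q) ≠ D_KL(Q||P) in general.

D_KL(P||Q) = 0.0658 dits
D_KL(Q||P) = 0.0880 dits

No, they are not equal!

This asymmetry is why KL divergence is not a true distance metric.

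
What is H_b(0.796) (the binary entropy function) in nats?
0.5059 nats

The binary entropy function is:
H(p) = -p log(p) - (1-p) log(1-p)

H(0.796) = -0.796 × log_e(0.796) - 0.204 × log_e(0.204)
H(0.796) = 0.5059 nats

Note: Binary entropy is maximized at p=0.5 (H=1 bit) and minimized at p=0 or p=1 (H=0).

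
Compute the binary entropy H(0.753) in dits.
0.2428 dits

The binary entropy function is:
H(p) = -p log(p) - (1-p) log(1-p)

H(0.753) = -0.753 × log_10(0.753) - 0.247 × log_10(0.247)
H(0.753) = 0.2428 dits

Note: Binary entropy is maximized at p=0.5 (H=1 bit) and minimized at p=0 or p=1 (H=0).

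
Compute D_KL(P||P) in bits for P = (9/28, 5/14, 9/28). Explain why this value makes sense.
0.0000 bits

KL divergence satisfies the Gibbs inequality: D_KL(P||Q) ≥ 0 for all distributions P, Q.

D_KL(P||Q) = Σ p(x) log(p(x)/q(x))
Each term is p(x) × log_2(p(x)/p(x)) = p(x) × log_2(1) = 0, so the sum is 0.
D_KL(P||Q) = 0.0000 bits

When P = Q, the KL divergence is exactly 0, as there is no 'divergence' between identical distributions.

This non-negativity is a fundamental property: relative entropy cannot be negative because it measures how different Q is from P.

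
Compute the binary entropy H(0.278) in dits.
0.2567 dits

The binary entropy function is:
H(p) = -p log(p) - (1-p) log(1-p)

H(0.278) = -0.278 × log_10(0.278) - 0.722 × log_10(0.722)
H(0.278) = 0.2567 dits

Note: Binary entropy is maximized at p=0.5 (H=1 bit) and minimized at p=0 or p=1 (H=0).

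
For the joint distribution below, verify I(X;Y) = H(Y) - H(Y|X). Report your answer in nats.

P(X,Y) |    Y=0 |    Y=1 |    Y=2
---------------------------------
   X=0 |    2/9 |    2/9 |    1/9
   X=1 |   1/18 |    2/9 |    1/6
I(X;Y) = 0.0529 nats

Mutual information has multiple equivalent forms:
- I(X;Y) = H(X) - H(X|Y)
- I(X;Y) = H(Y) - H(Y|X)
- I(X;Y) = H(X) + H(Y) - H(X,Y)

Computing all quantities:
H(X) = 0.6870, H(Y) = 1.0720, H(X,Y) = 1.7061
H(X|Y) = 0.6340, H(Y|X) = 1.0191

Verification:
H(X) - H(X|Y) = 0.6870 - 0.6340 = 0.0529
H(Y) - H(Y|X) = 1.0720 - 1.0191 = 0.0529
H(X) + H(Y) - H(X,Y) = 0.6870 + 1.0720 - 1.7061 = 0.0529

All forms give I(X;Y) = 0.0529 nats. ✓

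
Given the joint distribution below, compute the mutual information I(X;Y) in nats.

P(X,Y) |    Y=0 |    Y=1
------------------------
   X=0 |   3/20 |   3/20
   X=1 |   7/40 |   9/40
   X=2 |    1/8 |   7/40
0.0023 nats

Mutual information: I(X;Y) = H(X) + H(Y) - H(X,Y)

Marginals:
P(X) = (3/10, 2/5, 3/10), H(X) = 1.0889 nats
P(Y) = (9/20, 11/20), H(Y) = 0.6881 nats

Joint entropy: H(X,Y) = 1.7747 nats

I(X;Y) = 1.0889 + 0.6881 - 1.7747 = 0.0023 nats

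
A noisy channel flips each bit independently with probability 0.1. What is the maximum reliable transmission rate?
0.5310 bits

For a binary symmetric channel (BSC) with error probability p:
Capacity C = 1 - H(p) bits per symbol

where H(p) = -p log₂(p) - (1-p) log₂(1-p) is the binary entropy function.

H(0.1) = 0.4690 bits
C = 1 - 0.4690 = 0.5310 bits per symbol

This means we can reliably transmit up to 0.5310 bits of information per channel use.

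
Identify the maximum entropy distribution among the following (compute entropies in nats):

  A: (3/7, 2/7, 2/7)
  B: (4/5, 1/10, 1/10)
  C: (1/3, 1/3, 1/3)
C

For a discrete distribution over n outcomes, entropy is maximized by the uniform distribution.

Computing entropies:
H(A) = 1.0790 nats
H(B) = 0.6390 nats
H(C) = 1.0986 nats

The uniform distribution (where all probabilities equal 1/3) achieves the maximum entropy of log_e(3) = 1.0986 nats.

Distribution C has the highest entropy.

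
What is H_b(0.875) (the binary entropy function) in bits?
0.5436 bits

The binary entropy function is:
H(p) = -p log(p) - (1-p) log(1-p)

H(0.875) = -0.875 × log_2(0.875) - 0.125 × log_2(0.125)
H(0.875) = 0.5436 bits

Note: Binary entropy is maximized at p=0.5 (H=1 bit) and minimized at p=0 or p=1 (H=0).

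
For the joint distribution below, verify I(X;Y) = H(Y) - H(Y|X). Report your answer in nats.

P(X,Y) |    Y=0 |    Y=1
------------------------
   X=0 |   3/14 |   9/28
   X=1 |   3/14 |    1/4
I(X;Y) = 0.0019 nats

Mutual information has multiple equivalent forms:
- I(X;Y) = H(X) - H(X|Y)
- I(X;Y) = H(Y) - H(Y|X)
- I(X;Y) = H(X) + H(Y) - H(X,Y)

Computing all quantities:
H(X) = 0.6906, H(Y) = 0.6829, H(X,Y) = 1.3716
H(X|Y) = 0.6887, H(Y|X) = 0.6810

Verification:
H(X) - H(X|Y) = 0.6906 - 0.6887 = 0.0019
H(Y) - H(Y|X) = 0.6829 - 0.6810 = 0.0019
H(X) + H(Y) - H(X,Y) = 0.6906 + 0.6829 - 1.3716 = 0.0019

All forms give I(X;Y) = 0.0019 nats. ✓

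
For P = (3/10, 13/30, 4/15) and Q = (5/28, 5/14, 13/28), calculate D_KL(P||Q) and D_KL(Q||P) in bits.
D_KL(P||Q) = 0.1321, D_KL(Q||P) = 0.1381

KL divergence is not symmetric: D_KL(P||Q) ≠ D_KL(Q||P) in general.

D_KL(P||Q) = 0.1321 bits
D_KL(Q||P) = 0.1381 bits

No, they are not equal!

This asymmetry is why KL divergence is not a true distance metric.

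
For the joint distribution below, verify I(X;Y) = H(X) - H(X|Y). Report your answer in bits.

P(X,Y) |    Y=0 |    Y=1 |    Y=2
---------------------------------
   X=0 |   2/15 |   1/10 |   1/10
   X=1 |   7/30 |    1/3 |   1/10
I(X;Y) = 0.0338 bits

Mutual information has multiple equivalent forms:
- I(X;Y) = H(X) - H(X|Y)
- I(X;Y) = H(Y) - H(Y|X)
- I(X;Y) = H(X) + H(Y) - H(X,Y)

Computing all quantities:
H(X) = 0.9183, H(Y) = 1.5179, H(X,Y) = 2.4024
H(X|Y) = 0.8845, H(Y|X) = 1.4841

Verification:
H(X) - H(X|Y) = 0.9183 - 0.8845 = 0.0338
H(Y) - H(Y|X) = 1.5179 - 1.4841 = 0.0338
H(X) + H(Y) - H(X,Y) = 0.9183 + 1.5179 - 2.4024 = 0.0338

All forms give I(X;Y) = 0.0338 bits. ✓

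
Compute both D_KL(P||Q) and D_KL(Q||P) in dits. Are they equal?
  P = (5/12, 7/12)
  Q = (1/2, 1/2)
D_KL(P||Q) = 0.0061, D_KL(Q||P) = 0.0061

KL divergence is not symmetric: D_KL(P||Q) ≠ D_KL(Q||P) in general.

D_KL(P||Q) = 0.0061 dits
D_KL(Q||P) = 0.0061 dits

In this case they happen to be equal (to 4 decimal places).

This asymmetry is why KL divergence is not a true distance metric.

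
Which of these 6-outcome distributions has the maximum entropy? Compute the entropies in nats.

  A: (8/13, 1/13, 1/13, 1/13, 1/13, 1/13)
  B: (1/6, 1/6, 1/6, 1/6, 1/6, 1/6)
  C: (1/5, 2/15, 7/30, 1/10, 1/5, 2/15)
B

For a discrete distribution over n outcomes, entropy is maximized by the uniform distribution.

Computing entropies:
H(A) = 1.2853 nats
H(B) = 1.7918 nats
H(C) = 1.7509 nats

The uniform distribution (where all probabilities equal 1/6) achieves the maximum entropy of log_e(6) = 1.7918 nats.

Distribution B has the highest entropy.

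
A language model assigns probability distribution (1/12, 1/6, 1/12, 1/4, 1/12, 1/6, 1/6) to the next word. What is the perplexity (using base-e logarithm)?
6.4474

Perplexity is e^H (or exp(H) for natural log).

First, H = -Σ p log p = 1.8637 nats
Perplexity = e^1.8637 = 6.4474

Interpretation: The model's uncertainty is equivalent to choosing uniformly among 6.4 options.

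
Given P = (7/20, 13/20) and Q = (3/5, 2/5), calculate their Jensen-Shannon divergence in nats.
0.0317 nats

Jensen-Shannon divergence is:
JSD(P||Q) = 0.5 × D_KL(P||M) + 0.5 × D_KL(Q||M)
where M = 0.5 × (P + Q) is the mixture distribution.

M = 0.5 × (7/20, 13/20) + 0.5 × (3/5, 2/5) = (19/40, 21/40)

D_KL(P||M) = 0.0319 nats
D_KL(Q||M) = 0.0314 nats

JSD(P||Q) = 0.5 × 0.0319 + 0.5 × 0.0314 = 0.0317 nats

Unlike KL divergence, JSD is symmetric and bounded: 0 ≤ JSD ≤ log(2).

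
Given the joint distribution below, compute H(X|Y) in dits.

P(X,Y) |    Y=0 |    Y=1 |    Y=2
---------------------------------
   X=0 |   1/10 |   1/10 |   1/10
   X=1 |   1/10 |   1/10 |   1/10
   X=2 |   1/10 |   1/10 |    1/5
0.4669 dits

Using the chain rule: H(X|Y) = H(X,Y) - H(Y)

First, compute H(X,Y) = 0.9398 dits

Marginal P(Y) = (3/10, 3/10, 2/5)
H(Y) = 0.4729 dits

H(X|Y) = H(X,Y) - H(Y) = 0.9398 - 0.4729 = 0.4669 dits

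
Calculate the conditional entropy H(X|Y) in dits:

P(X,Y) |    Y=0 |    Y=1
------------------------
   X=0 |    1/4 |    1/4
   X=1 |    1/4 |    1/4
0.3010 dits

Using the chain rule: H(X|Y) = H(X,Y) - H(Y)

First, compute H(X,Y) = 0.6021 dits

Marginal P(Y) = (1/2, 1/2)
H(Y) = 0.3010 dits

H(X|Y) = H(X,Y) - H(Y) = 0.6021 - 0.3010 = 0.3010 dits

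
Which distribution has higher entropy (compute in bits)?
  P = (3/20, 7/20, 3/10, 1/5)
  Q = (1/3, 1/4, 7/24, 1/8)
P

Computing entropies in bits:
H(P) = 1.9261
H(Q) = 1.9218

Distribution P has higher entropy.

Intuition: The distribution closer to uniform (more spread out) has higher entropy.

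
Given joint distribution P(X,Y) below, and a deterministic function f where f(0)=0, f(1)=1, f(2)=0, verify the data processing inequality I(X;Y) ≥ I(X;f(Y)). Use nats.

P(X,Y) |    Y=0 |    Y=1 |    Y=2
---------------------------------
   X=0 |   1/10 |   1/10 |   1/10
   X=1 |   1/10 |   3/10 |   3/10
I(X;Y) = 0.0224, I(X;f(Y)) = 0.0040, inequality holds: 0.0224 ≥ 0.0040

Data Processing Inequality: For any Markov chain X → Y → Z, we have I(X;Y) ≥ I(X;Z).

Here Z = f(Y) is a deterministic function of Y, forming X → Y → Z.

Original I(X;Y) = 0.0224 nats

After applying f:
P(X,Z) where Z=f(Y):
- P(X,Z=0) = P(X,Y=0) + P(X,Y=2)
- P(X,Z=1) = P(X,Y=1)

I(X;Z) = I(X;f(Y)) = 0.0040 nats

Verification: 0.0224 ≥ 0.0040 ✓

Information cannot be created by processing; the function f can only lose information about X.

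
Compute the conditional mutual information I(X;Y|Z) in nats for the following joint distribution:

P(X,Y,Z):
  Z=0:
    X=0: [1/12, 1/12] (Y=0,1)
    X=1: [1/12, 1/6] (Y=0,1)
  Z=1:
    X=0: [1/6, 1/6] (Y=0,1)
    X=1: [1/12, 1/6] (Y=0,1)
0.0140 nats

Conditional mutual information: I(X;Y|Z) = H(X|Z) + H(Y|Z) - H(X,Y|Z)

H(Z) = 0.6792
H(X,Z) = 1.3580 → H(X|Z) = 0.6788
H(Y,Z) = 1.3580 → H(Y|Z) = 0.6788
H(X,Y,Z) = 2.0228 → H(X,Y|Z) = 1.3436

I(X;Y|Z) = 0.6788 + 0.6788 - 1.3436 = 0.0140 nats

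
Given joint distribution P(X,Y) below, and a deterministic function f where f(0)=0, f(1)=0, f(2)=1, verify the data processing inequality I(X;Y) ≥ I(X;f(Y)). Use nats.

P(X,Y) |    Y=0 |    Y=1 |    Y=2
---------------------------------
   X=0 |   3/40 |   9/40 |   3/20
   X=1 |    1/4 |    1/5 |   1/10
I(X;Y) = 0.0505, I(X;f(Y)) = 0.0151, inequality holds: 0.0505 ≥ 0.0151

Data Processing Inequality: For any Markov chain X → Y → Z, we have I(X;Y) ≥ I(X;Z).

Here Z = f(Y) is a deterministic function of Y, forming X → Y → Z.

Original I(X;Y) = 0.0505 nats

After applying f:
P(X,Z) where Z=f(Y):
- P(X,Z=0) = P(X,Y=0) + P(X,Y=1)
- P(X,Z=1) = P(X,Y=2)

I(X;Z) = I(X;f(Y)) = 0.0151 nats

Verification: 0.0505 ≥ 0.0151 ✓

Information cannot be created by processing; the function f can only lose information about X.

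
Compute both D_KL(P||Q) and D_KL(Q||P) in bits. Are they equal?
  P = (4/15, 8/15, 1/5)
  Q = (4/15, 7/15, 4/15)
D_KL(P||Q) = 0.0197, D_KL(Q||P) = 0.0208

KL divergence is not symmetric: D_KL(P||Q) ≠ D_KL(Q||P) in general.

D_KL(P||Q) = 0.0197 bits
D_KL(Q||P) = 0.0208 bits

No, they are not equal!

This asymmetry is why KL divergence is not a true distance metric.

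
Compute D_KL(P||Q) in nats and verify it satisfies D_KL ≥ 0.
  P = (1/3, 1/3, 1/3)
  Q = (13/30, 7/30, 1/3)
0.0314 nats

KL divergence satisfies the Gibbs inequality: D_KL(P||Q) ≥ 0 for all distributions P, Q.

D_KL(P||Q) = Σ p(x) log(p(x)/q(x))
Term by term:
  x=0: 1/3 × log_e[(1/3)/(13/30)] = -0.0875
  x=1: 1/3 × log_e[(1/3)/(7/30)] = 0.1189
  x=2: 1/3 × log_e[(1/3)/(1/3)] = 0.0000
D_KL(P||Q) = 0.0314 nats

D_KL(P||Q) = 0.0314 ≥ 0 ✓

This non-negativity is a fundamental property: relative entropy cannot be negative because it measures how different Q is from P.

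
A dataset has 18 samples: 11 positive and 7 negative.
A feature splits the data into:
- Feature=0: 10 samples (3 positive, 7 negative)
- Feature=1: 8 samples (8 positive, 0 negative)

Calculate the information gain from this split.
0.4745 bits

Information Gain = H(Y) - H(Y|Feature)

Before split:
P(positive) = 11/18 = 0.6111
H(Y) = 0.9641 bits

After split:
Feature=0: H = 0.8813 bits (weight = 10/18)
Feature=1: H = 0.0000 bits (weight = 8/18)
H(Y|Feature) = (10/18)×0.8813 + (8/18)×0.0000 = 0.4896 bits

Information Gain = 0.9641 - 0.4896 = 0.4745 bits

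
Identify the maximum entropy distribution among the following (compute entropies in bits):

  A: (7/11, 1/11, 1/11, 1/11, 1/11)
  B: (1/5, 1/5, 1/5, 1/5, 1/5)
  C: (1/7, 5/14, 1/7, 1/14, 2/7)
B

For a discrete distribution over n outcomes, entropy is maximized by the uniform distribution.

Computing entropies:
H(A) = 1.6729 bits
H(B) = 2.3219 bits
H(C) = 2.1210 bits

The uniform distribution (where all probabilities equal 1/5) achieves the maximum entropy of log_2(5) = 2.3219 bits.

Distribution B has the highest entropy.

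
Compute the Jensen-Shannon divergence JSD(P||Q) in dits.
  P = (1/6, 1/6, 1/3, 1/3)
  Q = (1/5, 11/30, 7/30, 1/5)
0.0143 dits

Jensen-Shannon divergence is:
JSD(P||Q) = 0.5 × D_KL(P||M) + 0.5 × D_KL(Q||M)
where M = 0.5 × (P + Q) is the mixture distribution.

M = 0.5 × (1/6, 1/6, 1/3, 1/3) + 0.5 × (1/5, 11/30, 7/30, 1/5) = (0.183333, 4/15, 0.283333, 4/15)

D_KL(P||M) = 0.0149 dits
D_KL(Q||M) = 0.0136 dits

JSD(P||Q) = 0.5 × 0.0149 + 0.5 × 0.0136 = 0.0143 dits

Unlike KL divergence, JSD is symmetric and bounded: 0 ≤ JSD ≤ log(2).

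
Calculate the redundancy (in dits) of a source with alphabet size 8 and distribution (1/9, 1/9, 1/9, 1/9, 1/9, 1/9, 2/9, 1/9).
0.0157 dits

Redundancy measures how far a source is from maximum entropy:
R = H_max - H(X)

Maximum entropy for 8 symbols: H_max = log_10(8) = 0.9031 dits
Actual entropy: H(X) = 0.8873 dits
Redundancy: R = 0.9031 - 0.8873 = 0.0157 dits

This redundancy represents potential for compression: the source could be compressed by 0.0157 dits per symbol.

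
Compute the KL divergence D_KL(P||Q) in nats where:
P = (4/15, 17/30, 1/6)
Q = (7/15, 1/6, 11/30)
0.4128 nats

KL divergence: D_KL(P||Q) = Σ p(x) log(p(x)/q(x))

Computing term by term:
  x=0: 4/15 × log_e[(4/15)/(7/15)] = 4/15 × -0.5596 = -0.1492
  x=1: 17/30 × log_e[(17/30)/(1/6)] = 17/30 × 1.2238 = 0.6935
  x=2: 1/6 × log_e[(1/6)/(11/30)] = 1/6 × -0.7885 = -0.1314

D_KL(P||Q) = 0.4128 nats

Note: KL divergence is always non-negative and equals 0 iff P = Q.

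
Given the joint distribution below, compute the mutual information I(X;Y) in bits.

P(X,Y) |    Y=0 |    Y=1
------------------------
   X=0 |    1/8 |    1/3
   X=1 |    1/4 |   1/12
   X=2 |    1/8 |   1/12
0.1398 bits

Mutual information: I(X;Y) = H(X) + H(Y) - H(X,Y)

Marginals:
P(X) = (11/24, 1/3, 5/24), H(X) = 1.5157 bits
P(Y) = (1/2, 1/2), H(Y) = 1.0000 bits

Joint entropy: H(X,Y) = 2.3758 bits

I(X;Y) = 1.5157 + 1.0000 - 2.3758 = 0.1398 bits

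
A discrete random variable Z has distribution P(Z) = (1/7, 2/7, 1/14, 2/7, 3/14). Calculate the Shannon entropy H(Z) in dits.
0.6568 dits

Shannon entropy is H(X) = -Σ p(x) log p(x).

For P = (1/7, 2/7, 1/14, 2/7, 3/14):
H = -1/7 × log_10(1/7) -2/7 × log_10(2/7) -1/14 × log_10(1/14) -2/7 × log_10(2/7) -3/14 × log_10(3/14)
H = 0.6568 dits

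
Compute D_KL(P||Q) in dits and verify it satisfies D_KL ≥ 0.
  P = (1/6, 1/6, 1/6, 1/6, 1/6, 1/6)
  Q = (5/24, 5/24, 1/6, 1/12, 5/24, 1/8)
0.0225 dits

KL divergence satisfies the Gibbs inequality: D_KL(P||Q) ≥ 0 for all distributions P, Q.

D_KL(P||Q) = Σ p(x) log(p(x)/q(x))
Term by term:
  x=0: 1/6 × log_10[(1/6)/(5/24)] = -0.0162
  x=1: 1/6 × log_10[(1/6)/(5/24)] = -0.0162
  x=2: 1/6 × log_10[(1/6)/(1/6)] = 0.0000
  x=3: 1/6 × log_10[(1/6)/(1/12)] = 0.0502
  x=4: 1/6 × log_10[(1/6)/(5/24)] = -0.0162
  x=5: 1/6 × log_10[(1/6)/(1/8)] = 0.0208
D_KL(P||Q) = 0.0225 dits

D_KL(P||Q) = 0.0225 ≥ 0 ✓

This non-negativity is a fundamental property: relative entropy cannot be negative because it measures how different Q is from P.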